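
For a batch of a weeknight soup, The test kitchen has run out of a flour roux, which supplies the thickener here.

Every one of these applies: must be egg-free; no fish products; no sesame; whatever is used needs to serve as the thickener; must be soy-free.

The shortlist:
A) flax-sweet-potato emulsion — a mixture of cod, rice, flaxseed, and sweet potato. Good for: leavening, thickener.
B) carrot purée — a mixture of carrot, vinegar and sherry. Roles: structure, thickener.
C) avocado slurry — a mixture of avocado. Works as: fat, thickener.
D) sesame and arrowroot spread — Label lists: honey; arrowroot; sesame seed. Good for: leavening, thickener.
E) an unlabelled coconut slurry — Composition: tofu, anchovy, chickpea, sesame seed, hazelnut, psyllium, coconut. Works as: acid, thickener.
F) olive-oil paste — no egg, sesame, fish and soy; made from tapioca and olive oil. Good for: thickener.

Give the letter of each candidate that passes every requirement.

B, C, F

A: has cod, so not fish-free — reject
B: only sherry, vinegar, and carrot; none excluded — keep
C: no fish, no soy — valid
D: has sesame seed, so not sesame-free — no
E: has anchovy, so not fish-free; has sesame seed, so not sesame-free (and 1 more) — out
F: no soy, no egg — keep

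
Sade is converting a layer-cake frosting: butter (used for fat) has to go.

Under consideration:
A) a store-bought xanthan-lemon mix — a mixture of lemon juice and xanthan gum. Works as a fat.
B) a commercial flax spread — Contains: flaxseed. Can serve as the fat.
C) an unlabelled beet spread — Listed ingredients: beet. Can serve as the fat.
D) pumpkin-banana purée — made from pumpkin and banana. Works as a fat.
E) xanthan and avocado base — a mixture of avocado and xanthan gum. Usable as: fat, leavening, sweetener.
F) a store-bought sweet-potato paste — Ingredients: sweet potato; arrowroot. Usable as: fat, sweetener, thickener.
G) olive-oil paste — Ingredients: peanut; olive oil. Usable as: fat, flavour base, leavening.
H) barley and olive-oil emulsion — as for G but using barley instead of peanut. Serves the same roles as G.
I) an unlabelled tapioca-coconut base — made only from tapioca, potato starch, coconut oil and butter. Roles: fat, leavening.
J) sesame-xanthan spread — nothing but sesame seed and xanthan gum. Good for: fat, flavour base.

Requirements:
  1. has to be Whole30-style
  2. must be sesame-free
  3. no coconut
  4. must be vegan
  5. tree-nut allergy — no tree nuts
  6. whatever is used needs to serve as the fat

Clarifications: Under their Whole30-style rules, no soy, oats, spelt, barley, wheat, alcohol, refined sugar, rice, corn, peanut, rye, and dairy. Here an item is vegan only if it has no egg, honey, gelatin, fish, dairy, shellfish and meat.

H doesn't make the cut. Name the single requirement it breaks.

Whole30-style

usable as a fat: satisfied
Whole30-style: has barley — fails
vegan: satisfied
coconut-free: satisfied
sesame-free: satisfied
tree-nut-free: satisfied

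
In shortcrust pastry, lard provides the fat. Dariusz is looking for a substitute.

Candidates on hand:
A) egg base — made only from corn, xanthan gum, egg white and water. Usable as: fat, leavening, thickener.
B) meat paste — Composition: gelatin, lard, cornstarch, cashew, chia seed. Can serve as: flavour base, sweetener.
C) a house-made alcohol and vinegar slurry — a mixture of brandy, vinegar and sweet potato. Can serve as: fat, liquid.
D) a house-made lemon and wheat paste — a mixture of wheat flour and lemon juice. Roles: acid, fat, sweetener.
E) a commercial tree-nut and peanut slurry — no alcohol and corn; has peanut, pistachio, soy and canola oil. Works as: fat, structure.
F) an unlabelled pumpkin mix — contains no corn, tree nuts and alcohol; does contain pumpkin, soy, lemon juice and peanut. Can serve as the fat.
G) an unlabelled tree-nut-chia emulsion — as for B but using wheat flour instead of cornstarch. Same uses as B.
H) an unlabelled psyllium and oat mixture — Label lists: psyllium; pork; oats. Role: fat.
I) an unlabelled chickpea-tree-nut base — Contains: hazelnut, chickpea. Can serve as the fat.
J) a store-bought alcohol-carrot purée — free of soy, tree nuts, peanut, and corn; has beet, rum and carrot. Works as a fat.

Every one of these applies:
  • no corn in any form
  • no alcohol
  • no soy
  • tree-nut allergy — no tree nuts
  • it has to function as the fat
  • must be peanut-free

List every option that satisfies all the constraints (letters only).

A: has corn, so not corn-free — no
B: not usable as a fat; has cornstarch, so not corn-free (and 1 more) — out
C: has brandy, so not alcohol-free — out
D: works as a fat, no alcohol, no tree nuts — keep
E: has pistachio, so not tree-nut-free; has soy, so not soy-free (and 1 more) — no
F: has soy, so not soy-free; has peanut, so not peanut-free — out
G: not usable as a fat; has cashew, so not tree-nut-free — out
H: all constraints satisfied — valid
I: has hazelnut, so not tree-nut-free — out
J: has rum, so not alcohol-free — out

D, H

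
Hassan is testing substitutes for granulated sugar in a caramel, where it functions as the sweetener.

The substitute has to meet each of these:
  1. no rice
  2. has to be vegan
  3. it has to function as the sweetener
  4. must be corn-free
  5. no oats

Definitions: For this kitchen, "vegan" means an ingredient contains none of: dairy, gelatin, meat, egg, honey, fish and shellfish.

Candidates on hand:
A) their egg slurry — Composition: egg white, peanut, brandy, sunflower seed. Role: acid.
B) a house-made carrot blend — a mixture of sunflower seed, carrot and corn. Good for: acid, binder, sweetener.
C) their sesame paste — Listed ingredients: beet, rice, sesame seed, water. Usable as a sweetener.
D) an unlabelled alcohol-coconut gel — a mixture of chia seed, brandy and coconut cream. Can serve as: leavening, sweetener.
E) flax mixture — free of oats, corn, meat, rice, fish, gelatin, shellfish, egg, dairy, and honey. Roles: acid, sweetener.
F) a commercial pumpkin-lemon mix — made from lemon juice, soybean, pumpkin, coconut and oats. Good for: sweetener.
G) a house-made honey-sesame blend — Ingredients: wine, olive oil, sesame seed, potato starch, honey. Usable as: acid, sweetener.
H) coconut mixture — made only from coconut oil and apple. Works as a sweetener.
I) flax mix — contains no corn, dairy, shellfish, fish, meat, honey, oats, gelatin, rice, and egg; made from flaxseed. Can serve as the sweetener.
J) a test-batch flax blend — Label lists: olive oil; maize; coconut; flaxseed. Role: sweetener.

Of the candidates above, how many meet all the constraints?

A: not usable as a sweetener; has egg white, so not vegan — reject
B: has corn, so not corn-free — out
C: has rice, so not rice-free — out
D: nothing on the exclusion list — valid
E: all constraints satisfied — OK
F: has oats, so not oat-free — out
G: has honey, so not vegan — out
H: nothing on the exclusion list — keep
I: works as a sweetener, no corn, no rice — OK
J: has maize, so not corn-free — out

4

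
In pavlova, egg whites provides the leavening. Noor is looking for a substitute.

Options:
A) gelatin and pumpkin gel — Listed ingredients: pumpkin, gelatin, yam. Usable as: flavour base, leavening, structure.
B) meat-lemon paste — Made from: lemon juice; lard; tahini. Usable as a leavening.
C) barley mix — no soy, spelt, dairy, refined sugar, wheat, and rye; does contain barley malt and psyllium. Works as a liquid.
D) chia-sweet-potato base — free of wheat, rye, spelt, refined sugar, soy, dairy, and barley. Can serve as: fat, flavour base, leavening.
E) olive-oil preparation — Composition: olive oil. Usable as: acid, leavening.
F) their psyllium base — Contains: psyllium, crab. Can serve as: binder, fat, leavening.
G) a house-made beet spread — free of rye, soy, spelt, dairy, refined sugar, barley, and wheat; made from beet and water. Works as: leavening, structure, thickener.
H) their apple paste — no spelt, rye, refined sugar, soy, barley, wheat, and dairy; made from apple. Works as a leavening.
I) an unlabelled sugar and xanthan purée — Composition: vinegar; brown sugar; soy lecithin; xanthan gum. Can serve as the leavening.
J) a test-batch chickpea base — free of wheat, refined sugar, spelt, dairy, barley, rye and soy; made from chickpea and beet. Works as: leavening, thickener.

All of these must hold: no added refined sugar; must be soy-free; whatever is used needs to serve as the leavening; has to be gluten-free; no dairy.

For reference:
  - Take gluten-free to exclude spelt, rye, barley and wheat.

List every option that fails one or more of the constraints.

C, I

A: only gelatin, yam, and pumpkin; none excluded — valid
B: all constraints satisfied — keep
C: not usable as a leavening; has barley malt, so not gluten-free — out
D: every rule checks out — keep
E: only olive oil; none excluded — OK
F: only crab and psyllium; none excluded — keep
G: all constraints satisfied — OK
H: no refined sugar, no soy — OK
I: has soy lecithin, so not soy-free; has brown sugar, so not no-added-sugar — no
J: no dairy, gluten-free — keep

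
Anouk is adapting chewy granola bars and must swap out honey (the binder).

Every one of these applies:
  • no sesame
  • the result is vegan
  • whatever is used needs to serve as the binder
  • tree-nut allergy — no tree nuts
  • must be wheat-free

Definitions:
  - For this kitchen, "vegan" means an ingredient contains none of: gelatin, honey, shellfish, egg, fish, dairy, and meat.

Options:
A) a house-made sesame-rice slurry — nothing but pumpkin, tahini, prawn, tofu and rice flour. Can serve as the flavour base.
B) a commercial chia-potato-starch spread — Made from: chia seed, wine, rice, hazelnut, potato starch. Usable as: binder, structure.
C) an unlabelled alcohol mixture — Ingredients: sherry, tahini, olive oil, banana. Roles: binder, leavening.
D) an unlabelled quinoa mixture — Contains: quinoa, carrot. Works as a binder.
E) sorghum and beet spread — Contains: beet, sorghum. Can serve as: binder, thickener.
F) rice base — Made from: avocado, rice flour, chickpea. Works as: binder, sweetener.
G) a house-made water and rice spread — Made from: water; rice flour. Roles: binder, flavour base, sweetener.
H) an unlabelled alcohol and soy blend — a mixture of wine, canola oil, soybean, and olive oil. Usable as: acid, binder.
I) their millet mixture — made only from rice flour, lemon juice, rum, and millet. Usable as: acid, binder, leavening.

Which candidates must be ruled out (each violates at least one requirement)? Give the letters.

A: not usable as a binder; has prawn, so not vegan (and 1 more) — reject
B: has hazelnut, so not tree-nut-free — out
C: has tahini, so not sesame-free — no
D: works as a binder, vegan, no wheat — keep
E: only sorghum and beet; none excluded — valid
F: every rule checks out — valid
G: only rice flour and water; none excluded — valid
H: wine and soybean etc. — none of it excluded — keep
I: no sesame, no wheat — OK

A, B, C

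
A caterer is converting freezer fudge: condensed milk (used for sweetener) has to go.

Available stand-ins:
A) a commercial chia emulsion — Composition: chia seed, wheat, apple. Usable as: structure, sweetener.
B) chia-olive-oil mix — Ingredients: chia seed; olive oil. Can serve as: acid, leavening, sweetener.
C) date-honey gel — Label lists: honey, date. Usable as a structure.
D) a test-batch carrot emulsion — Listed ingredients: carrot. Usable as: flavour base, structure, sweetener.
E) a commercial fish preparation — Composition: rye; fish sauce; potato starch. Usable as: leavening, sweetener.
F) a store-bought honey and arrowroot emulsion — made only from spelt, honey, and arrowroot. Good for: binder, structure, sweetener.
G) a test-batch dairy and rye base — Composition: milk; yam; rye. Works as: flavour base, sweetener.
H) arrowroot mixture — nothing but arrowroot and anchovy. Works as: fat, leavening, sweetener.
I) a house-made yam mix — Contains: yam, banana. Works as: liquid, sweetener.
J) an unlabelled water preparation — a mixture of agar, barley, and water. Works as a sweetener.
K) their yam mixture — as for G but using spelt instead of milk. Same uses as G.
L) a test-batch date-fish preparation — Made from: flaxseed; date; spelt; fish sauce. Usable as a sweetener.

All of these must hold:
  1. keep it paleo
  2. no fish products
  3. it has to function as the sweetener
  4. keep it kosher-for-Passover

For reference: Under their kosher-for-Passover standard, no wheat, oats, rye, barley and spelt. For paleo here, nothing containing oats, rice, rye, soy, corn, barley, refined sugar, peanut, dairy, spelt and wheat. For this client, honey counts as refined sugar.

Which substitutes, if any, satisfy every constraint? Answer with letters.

A: has wheat, so not kosher-for-Passover; has wheat, so not paleo — no
B: no fish, kosher-for-Passover — OK
C: not usable as a sweetener; has honey, so not paleo — reject
D: works as a sweetener, no fish, kosher-for-Passover — OK
E: has rye, so not kosher-for-Passover; has rye, so not paleo (and 1 more) — out
F: has spelt, so not kosher-for-Passover; has honey, so not paleo — reject
G: has rye, so not kosher-for-Passover; has milk, so not paleo — reject
H: has anchovy, so not fish-free — reject
I: no fish, paleo — valid
J: has barley, so not kosher-for-Passover; has barley, so not paleo — out
K: has rye, so not kosher-for-Passover; has rye, so not paleo — reject
L: has spelt, so not kosher-for-Passover; has spelt, so not paleo (and 1 more) — out

B, D, I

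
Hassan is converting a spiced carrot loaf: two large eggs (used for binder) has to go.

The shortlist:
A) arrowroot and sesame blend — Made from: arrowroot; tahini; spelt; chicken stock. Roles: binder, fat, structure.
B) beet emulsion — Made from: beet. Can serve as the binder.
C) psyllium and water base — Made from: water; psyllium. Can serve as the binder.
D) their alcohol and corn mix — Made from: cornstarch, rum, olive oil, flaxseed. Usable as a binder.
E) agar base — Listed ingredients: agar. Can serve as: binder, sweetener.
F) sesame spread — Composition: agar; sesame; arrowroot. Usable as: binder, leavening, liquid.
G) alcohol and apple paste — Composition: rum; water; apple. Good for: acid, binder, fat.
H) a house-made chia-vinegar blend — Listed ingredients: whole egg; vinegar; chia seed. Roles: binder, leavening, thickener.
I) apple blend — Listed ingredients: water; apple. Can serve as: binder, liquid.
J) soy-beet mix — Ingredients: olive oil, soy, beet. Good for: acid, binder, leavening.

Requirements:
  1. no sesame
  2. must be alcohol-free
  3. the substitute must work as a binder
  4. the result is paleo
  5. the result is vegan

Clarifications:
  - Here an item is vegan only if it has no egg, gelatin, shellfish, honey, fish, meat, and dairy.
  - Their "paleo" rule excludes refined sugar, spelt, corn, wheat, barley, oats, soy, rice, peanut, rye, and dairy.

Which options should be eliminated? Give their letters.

A, D, F, G, H, J

A: has chicken stock, so not vegan; has spelt, so not paleo (and 1 more) — reject
B: works as a binder, no sesame, vegan — OK
C: works as a binder, no alcohol, no sesame — valid
D: has cornstarch, so not paleo; has rum, so not alcohol-free — no
E: works as a binder, no sesame, no alcohol — OK
F: has sesame, so not sesame-free — reject
G: has rum, so not alcohol-free — out
H: has whole egg, so not vegan — reject
I: works as a binder, no sesame, paleo — keep
J: has soy, so not paleo — out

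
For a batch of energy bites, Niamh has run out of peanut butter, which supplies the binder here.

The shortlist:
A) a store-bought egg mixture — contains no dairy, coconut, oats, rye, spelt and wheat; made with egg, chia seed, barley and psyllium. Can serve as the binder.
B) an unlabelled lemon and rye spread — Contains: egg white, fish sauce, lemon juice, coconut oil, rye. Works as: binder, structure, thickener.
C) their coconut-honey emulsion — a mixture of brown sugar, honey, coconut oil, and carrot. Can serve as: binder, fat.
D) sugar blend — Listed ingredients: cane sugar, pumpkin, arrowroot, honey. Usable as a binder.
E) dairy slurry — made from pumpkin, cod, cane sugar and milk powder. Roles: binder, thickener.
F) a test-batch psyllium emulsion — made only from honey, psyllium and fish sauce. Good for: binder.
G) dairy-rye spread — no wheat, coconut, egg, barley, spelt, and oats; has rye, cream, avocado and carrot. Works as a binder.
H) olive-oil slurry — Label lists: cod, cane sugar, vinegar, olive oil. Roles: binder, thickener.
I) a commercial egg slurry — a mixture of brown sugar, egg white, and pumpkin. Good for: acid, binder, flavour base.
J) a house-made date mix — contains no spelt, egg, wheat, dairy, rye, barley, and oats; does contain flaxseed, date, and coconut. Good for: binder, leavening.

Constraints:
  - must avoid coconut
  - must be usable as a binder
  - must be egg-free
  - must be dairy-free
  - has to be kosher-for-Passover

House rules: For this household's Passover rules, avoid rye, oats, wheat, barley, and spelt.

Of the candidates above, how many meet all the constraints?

A: has barley, so not kosher-for-Passover; has egg, so not egg-free — no
B: has rye, so not kosher-for-Passover; has egg white, so not egg-free (and 1 more) — no
C: has coconut oil, so not coconut-free — reject
D: honey and cane sugar etc. — none of it excluded — valid
E: has milk powder, so not dairy-free — no
F: works as a binder, no egg, no dairy — OK
G: has rye, so not kosher-for-Passover; has cream, so not dairy-free — no
H: every rule checks out — OK
I: has egg white, so not egg-free — reject
J: has coconut, so not coconut-free — reject

3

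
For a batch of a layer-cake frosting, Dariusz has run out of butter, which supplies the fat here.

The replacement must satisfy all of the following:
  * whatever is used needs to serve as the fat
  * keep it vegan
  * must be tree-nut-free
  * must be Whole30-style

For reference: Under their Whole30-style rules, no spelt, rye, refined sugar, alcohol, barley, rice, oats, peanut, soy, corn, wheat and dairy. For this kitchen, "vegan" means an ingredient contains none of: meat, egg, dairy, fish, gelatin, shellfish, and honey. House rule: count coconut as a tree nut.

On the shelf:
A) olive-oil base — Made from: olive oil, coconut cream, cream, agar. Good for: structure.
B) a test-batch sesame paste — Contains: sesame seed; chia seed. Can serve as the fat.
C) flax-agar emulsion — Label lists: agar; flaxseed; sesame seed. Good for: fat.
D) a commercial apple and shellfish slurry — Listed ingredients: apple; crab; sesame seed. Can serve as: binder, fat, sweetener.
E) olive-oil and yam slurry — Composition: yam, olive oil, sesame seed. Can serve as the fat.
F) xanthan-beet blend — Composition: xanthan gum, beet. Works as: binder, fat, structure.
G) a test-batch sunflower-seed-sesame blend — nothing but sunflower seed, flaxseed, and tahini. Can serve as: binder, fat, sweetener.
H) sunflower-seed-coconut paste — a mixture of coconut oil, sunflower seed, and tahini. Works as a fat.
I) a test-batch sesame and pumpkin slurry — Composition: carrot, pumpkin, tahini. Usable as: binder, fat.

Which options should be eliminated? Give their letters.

A: not usable as a fat; has cream, so not Whole30-style (and 2 more) — out
B: only sesame seed and chia seed; none excluded — valid
C: only sesame seed, agar, and flaxseed; none excluded — valid
D: has crab, so not vegan — reject
E: works as a fat, vegan, Whole30-style — keep
F: nothing on the exclusion list — valid
G: tree-nut-free, Whole30-style — OK
H: has coconut oil, so not tree-nut-free — no
I: only tahini, carrot and pumpkin; none excluded — keep

A, D, H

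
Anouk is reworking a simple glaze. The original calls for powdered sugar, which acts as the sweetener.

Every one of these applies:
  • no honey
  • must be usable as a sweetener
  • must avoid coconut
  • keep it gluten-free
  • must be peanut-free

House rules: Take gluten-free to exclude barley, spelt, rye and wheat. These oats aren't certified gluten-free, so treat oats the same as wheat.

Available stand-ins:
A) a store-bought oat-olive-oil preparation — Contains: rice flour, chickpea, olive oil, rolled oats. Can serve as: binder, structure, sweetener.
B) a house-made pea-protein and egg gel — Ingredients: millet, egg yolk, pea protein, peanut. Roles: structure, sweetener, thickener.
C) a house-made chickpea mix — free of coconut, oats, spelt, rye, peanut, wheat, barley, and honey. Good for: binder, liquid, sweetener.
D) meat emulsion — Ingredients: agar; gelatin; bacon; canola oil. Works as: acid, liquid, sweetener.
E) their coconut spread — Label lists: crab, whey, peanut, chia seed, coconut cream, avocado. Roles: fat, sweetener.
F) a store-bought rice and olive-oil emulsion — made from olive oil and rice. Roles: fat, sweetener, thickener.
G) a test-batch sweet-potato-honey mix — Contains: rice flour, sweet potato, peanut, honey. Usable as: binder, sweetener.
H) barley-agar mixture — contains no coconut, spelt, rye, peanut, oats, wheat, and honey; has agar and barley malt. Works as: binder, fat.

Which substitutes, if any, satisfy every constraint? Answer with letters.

A: has rolled oats, so not gluten-free — no
B: has peanut, so not peanut-free — out
C: nothing on the exclusion list — keep
D: gelatin and bacon etc. — none of it excluded — valid
E: has peanut, so not peanut-free; has coconut cream, so not coconut-free — out
F: works as a sweetener, no peanut, no honey — valid
G: has peanut, so not peanut-free; has honey, so not honey-free — out
H: not usable as a sweetener; has barley malt, so not gluten-free — no

C, D, F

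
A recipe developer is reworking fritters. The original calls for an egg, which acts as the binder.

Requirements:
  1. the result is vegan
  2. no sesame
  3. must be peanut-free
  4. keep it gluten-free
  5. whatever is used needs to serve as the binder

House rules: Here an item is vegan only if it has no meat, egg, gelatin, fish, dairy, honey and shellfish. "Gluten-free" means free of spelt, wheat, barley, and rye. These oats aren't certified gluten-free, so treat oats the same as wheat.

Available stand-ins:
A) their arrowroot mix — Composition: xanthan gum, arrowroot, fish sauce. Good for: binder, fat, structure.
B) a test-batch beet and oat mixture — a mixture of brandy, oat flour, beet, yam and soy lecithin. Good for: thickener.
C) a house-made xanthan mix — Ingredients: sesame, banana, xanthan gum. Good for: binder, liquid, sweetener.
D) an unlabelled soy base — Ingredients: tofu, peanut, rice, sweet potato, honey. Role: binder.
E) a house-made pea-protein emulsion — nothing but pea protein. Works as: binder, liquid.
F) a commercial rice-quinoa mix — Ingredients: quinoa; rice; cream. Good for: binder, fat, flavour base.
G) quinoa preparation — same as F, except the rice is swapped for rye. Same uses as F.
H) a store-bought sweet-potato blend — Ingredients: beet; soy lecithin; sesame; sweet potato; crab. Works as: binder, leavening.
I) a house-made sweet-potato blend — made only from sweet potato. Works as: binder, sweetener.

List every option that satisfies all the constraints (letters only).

E, I

A: has fish sauce, so not vegan — out
B: not usable as a binder; has oat flour, so not gluten-free — no
C: has sesame, so not sesame-free — reject
D: has honey, so not vegan; has peanut, so not peanut-free — out
E: all constraints satisfied — valid
F: has cream, so not vegan — out
G: has cream, so not vegan; has rye, so not gluten-free — no
H: has crab, so not vegan; has sesame, so not sesame-free — reject
I: only sweet potato; none excluded — valid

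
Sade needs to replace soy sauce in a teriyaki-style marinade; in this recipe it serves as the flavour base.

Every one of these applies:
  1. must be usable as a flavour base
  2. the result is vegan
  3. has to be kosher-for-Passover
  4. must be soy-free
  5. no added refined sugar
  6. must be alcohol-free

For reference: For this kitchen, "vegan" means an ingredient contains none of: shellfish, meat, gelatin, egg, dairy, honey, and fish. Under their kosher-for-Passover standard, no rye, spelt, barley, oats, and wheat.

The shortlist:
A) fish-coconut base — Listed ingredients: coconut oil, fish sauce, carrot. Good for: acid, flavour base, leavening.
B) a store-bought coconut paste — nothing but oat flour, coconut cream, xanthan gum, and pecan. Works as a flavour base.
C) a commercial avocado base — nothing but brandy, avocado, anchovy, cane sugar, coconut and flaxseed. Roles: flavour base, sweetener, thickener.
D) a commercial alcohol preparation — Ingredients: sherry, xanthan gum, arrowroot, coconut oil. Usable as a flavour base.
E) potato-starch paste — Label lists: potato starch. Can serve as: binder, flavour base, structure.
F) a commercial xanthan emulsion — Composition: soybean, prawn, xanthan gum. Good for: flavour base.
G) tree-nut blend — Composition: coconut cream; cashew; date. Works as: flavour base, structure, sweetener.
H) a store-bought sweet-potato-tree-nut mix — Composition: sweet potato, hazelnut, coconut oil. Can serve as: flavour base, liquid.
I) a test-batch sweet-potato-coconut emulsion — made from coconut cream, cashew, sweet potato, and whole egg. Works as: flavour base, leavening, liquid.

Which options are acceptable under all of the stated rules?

A: has fish sauce, so not vegan — reject
B: has oat flour, so not kosher-for-Passover — no
C: has anchovy, so not vegan; has cane sugar, so not no-added-sugar (and 1 more) — reject
D: has sherry, so not alcohol-free — reject
E: works as a flavour base, no refined sugar, no alcohol — valid
F: has prawn, so not vegan; has soybean, so not soy-free — no
G: all constraints satisfied — valid
H: all constraints satisfied — OK
I: has whole egg, so not vegan — reject

E, G, H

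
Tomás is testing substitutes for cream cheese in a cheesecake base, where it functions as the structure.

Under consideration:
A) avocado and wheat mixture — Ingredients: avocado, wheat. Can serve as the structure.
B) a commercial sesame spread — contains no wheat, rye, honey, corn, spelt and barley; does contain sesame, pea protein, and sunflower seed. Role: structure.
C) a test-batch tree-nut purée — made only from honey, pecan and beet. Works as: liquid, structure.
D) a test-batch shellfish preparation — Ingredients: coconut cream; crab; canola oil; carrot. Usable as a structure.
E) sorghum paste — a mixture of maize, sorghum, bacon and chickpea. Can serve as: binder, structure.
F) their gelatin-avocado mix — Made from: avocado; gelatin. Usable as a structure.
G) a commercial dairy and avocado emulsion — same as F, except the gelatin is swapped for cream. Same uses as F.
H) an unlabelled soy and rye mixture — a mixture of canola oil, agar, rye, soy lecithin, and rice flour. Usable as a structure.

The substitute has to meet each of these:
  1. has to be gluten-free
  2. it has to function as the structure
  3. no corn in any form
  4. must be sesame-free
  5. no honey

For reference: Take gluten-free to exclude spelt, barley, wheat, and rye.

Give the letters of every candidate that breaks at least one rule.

A: has wheat, so not gluten-free — out
B: has sesame, so not sesame-free — reject
C: has honey, so not honey-free — reject
D: nothing on the exclusion list — keep
E: has maize, so not corn-free — no
F: no corn, no honey — valid
G: works as a structure, no sesame, gluten-free — valid
H: has rye, so not gluten-free — reject

A, B, C, E, H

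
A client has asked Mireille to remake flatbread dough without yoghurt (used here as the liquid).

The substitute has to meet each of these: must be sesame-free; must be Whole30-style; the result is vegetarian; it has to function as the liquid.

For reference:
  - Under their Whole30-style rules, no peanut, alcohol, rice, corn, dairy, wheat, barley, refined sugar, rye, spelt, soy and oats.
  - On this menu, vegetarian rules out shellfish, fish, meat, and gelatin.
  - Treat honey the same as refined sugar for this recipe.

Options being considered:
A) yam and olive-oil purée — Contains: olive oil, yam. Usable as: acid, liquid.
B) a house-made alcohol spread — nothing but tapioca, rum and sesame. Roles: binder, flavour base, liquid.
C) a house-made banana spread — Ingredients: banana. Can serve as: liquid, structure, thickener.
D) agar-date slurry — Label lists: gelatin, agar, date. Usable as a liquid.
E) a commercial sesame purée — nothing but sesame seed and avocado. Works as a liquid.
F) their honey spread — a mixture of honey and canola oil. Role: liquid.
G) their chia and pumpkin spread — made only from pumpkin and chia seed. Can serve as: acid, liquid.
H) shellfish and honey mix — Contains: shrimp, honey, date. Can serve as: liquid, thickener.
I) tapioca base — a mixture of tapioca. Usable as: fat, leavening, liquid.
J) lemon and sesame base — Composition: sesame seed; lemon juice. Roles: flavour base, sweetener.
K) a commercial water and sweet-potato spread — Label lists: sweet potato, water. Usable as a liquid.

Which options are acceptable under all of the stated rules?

A, C, G, I, K

A: all constraints satisfied — valid
B: has rum, so not Whole30-style; has sesame, so not sesame-free — no
C: nothing on the exclusion list — keep
D: has gelatin, so not vegetarian — no
E: has sesame seed, so not sesame-free — out
F: has honey, so not Whole30-style — out
G: no sesame, Whole30-style — OK
H: has honey, so not Whole30-style; has shrimp, so not vegetarian — no
I: only tapioca; none excluded — OK
J: not usable as a liquid; has sesame seed, so not sesame-free — out
K: works as a liquid, Whole30-style, no sesame — OK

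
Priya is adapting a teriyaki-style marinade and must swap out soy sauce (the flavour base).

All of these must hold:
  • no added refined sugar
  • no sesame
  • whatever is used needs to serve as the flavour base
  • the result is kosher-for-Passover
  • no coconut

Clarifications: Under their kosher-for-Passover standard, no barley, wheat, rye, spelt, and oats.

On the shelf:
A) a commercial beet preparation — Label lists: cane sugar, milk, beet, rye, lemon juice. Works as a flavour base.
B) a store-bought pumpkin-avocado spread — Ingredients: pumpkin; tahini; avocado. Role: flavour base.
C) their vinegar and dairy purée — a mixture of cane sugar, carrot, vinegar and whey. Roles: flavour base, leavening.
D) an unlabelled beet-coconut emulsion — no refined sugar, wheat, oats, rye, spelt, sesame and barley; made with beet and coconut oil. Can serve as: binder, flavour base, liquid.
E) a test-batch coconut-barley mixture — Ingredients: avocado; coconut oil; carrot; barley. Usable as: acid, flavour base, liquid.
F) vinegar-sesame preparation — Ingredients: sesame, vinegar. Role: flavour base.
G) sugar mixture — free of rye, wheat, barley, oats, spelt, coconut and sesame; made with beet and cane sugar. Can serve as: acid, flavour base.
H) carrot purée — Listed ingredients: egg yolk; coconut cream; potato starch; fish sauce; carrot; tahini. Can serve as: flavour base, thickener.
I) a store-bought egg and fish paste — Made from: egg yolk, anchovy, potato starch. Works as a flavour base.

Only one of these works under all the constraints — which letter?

I

A: has rye, so not kosher-for-Passover; has cane sugar, so not no-added-sugar — reject
B: has tahini, so not sesame-free — no
C: has cane sugar, so not no-added-sugar — out
D: has coconut oil, so not coconut-free — no
E: has barley, so not kosher-for-Passover; has coconut oil, so not coconut-free — out
F: has sesame, so not sesame-free — out
G: has cane sugar, so not no-added-sugar — reject
H: has tahini, so not sesame-free; has coconut cream, so not coconut-free — out
I: all constraints satisfied — keep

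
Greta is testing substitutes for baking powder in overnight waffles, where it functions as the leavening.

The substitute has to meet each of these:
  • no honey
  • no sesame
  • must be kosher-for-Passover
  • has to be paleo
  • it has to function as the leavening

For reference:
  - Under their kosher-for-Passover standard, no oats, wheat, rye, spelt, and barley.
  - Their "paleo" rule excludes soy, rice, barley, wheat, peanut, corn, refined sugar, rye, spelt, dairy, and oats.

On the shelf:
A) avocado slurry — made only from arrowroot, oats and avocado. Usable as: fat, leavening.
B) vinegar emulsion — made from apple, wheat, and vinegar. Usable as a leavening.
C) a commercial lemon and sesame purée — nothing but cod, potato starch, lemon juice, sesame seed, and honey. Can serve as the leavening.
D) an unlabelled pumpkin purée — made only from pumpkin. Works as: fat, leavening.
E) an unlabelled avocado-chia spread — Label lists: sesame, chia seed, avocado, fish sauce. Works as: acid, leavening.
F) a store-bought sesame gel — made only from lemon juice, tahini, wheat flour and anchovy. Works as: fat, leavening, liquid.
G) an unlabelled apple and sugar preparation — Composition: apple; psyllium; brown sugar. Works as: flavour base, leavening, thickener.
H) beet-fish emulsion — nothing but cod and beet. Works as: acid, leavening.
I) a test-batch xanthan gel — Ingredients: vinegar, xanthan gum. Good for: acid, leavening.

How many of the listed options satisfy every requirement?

A: has oats, so not kosher-for-Passover; has oats, so not paleo — reject
B: has wheat, so not kosher-for-Passover; has wheat, so not paleo — reject
C: has honey, so not honey-free; has sesame seed, so not sesame-free — out
D: nothing on the exclusion list — OK
E: has sesame, so not sesame-free — out
F: has wheat flour, so not kosher-for-Passover; has wheat flour, so not paleo (and 1 more) — reject
G: has brown sugar, so not paleo — out
H: only cod and beet; none excluded — keep
I: kosher-for-Passover, paleo — OK

3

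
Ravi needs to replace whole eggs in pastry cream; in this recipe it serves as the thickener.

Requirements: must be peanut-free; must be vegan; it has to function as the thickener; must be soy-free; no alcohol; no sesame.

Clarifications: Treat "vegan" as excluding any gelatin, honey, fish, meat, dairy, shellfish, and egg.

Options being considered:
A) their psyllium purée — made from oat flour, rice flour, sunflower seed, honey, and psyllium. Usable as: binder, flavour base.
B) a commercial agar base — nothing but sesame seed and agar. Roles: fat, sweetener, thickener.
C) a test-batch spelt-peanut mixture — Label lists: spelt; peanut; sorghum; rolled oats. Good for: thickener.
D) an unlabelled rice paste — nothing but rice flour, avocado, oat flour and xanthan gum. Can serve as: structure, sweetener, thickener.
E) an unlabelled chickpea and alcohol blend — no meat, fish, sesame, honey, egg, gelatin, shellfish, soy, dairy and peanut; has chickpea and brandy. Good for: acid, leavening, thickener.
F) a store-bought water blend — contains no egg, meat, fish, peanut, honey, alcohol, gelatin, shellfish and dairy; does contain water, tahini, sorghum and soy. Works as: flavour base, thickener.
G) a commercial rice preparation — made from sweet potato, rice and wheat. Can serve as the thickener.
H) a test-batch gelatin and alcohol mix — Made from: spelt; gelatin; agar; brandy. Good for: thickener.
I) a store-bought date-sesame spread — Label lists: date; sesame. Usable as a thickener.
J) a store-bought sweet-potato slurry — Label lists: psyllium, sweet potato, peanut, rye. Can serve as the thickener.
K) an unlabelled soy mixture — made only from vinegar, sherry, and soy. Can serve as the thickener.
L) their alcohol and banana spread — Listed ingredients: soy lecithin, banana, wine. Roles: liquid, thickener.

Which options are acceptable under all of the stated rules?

A: not usable as a thickener; has honey, so not vegan — out
B: has sesame seed, so not sesame-free — no
C: has peanut, so not peanut-free — out
D: works as a thickener, no soy, no peanut — OK
E: has brandy, so not alcohol-free — out
F: has tahini, so not sesame-free; has soy, so not soy-free — out
G: no sesame, no soy — keep
H: has gelatin, so not vegan; has brandy, so not alcohol-free — reject
I: has sesame, so not sesame-free — out
J: has peanut, so not peanut-free — out
K: has sherry, so not alcohol-free; has soy, so not soy-free — no
L: has wine, so not alcohol-free; has soy lecithin, so not soy-free — out

D, G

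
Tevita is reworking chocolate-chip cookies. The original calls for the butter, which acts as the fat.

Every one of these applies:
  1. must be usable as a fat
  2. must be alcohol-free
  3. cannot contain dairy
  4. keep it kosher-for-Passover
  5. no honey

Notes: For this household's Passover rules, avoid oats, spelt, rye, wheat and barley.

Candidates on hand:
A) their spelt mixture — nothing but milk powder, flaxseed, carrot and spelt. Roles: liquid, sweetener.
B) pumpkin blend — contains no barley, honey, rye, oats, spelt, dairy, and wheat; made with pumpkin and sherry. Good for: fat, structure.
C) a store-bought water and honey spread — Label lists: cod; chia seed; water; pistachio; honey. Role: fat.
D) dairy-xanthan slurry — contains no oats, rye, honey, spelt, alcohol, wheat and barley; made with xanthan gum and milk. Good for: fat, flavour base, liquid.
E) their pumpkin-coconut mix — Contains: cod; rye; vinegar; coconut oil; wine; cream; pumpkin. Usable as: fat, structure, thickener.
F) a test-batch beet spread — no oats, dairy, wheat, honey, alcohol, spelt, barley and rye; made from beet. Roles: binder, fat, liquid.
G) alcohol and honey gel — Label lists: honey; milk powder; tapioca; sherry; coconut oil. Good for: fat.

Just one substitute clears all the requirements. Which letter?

F

A: not usable as a fat; has spelt, so not kosher-for-Passover (and 1 more) — no
B: has sherry, so not alcohol-free — reject
C: has honey, so not honey-free — out
D: has milk, so not dairy-free — no
E: has rye, so not kosher-for-Passover; has wine, so not alcohol-free (and 1 more) — reject
F: works as a fat, no dairy, no alcohol — OK
G: has sherry, so not alcohol-free; has honey, so not honey-free (and 1 more) — out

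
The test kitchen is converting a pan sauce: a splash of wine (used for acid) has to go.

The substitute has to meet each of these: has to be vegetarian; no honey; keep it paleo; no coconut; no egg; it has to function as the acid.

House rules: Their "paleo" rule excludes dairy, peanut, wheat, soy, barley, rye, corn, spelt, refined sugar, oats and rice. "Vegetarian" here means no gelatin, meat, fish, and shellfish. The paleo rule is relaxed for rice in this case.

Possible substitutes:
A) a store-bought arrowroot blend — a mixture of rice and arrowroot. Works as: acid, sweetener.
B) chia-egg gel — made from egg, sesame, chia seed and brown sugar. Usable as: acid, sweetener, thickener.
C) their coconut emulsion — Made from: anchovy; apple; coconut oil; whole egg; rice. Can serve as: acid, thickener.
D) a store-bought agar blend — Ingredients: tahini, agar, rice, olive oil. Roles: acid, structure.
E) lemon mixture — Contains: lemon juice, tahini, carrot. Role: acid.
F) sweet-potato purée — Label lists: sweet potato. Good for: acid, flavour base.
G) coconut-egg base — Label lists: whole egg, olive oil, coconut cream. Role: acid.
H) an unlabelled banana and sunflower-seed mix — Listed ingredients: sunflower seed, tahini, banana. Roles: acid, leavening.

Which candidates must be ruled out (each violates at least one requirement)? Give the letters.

A: rice is permitted under the paleo carve-out; nothing else excluded — OK
B: has brown sugar, so not paleo; has egg, so not egg-free — reject
C: has anchovy, so not vegetarian; has coconut oil, so not coconut-free (and 1 more) — no
D: rice is permitted under the paleo carve-out; nothing else excluded — keep
E: nothing on the exclusion list — valid
F: paleo, no coconut — valid
G: has coconut cream, so not coconut-free; has whole egg, so not egg-free — no
H: works as an acid, paleo, no honey — OK

B, C, G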